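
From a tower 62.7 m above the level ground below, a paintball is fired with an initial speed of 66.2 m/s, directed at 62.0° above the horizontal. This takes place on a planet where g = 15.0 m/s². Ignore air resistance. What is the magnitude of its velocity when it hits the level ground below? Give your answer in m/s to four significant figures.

79.14 m/s

vₓ = 66.20 cos 62.0° = 31.08 m/s; v_y0 = 66.20 sin 62.0° = 58.45 m/s.
With up positive and y = 0 at the ground: y(t) = 62.7 + (58.45) t − 7.500 t². Setting y = 0 and taking the positive root: t = [58.45 + √(58.45² + 2·15.0·62.7)] / 15.0 = (58.45 + 72.78) / 15.0 = 8.749 s.
Vertical velocity at impact: v_y = v_y0 − g t = 58.45 − 15.0 × 8.749 = −72.78 m/s.
Speed: |v| = √(vₓ² + v_y²) = √(31.08² + 72.78²) = 79.14 m/s.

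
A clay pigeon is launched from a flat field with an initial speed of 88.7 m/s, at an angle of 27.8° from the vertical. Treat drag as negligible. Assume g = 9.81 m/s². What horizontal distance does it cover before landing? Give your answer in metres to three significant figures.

662 m

Resolve: vₓ = 88.70 sin 27.8° = 41.37 m/s and v_y0 = 88.70 cos 27.8° = 78.46 m/s.
Time aloft: T = 2 v_y0 / g = 2 × 78.46 / 9.81 = 16.00 s.
Range: R = vₓ T = 41.37 × 16.00 = 661.7 m.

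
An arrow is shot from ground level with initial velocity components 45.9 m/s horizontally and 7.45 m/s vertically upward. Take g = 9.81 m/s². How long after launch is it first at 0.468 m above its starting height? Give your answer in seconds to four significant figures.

0.06566 s

Set y = v_y0 t − ½ g t² = 0.468: 4.905 t² − 7.450 t + 0.468 = 0.
t = [7.450 ± √(7.450² − 2·9.81·0.468)] / 9.81 = (7.450 ± 6.806) / 9.81, so t = 0.06566 s or t = 1.453 s.
The first (ascending) time is 0.06566 s.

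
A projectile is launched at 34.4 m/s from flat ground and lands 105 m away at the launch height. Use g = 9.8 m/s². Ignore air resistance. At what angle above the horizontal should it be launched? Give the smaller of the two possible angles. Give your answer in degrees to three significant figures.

R = v₀² sin 2θ / g gives sin 2θ = gR/v₀² = 9.80·105/34.4² = 0.8696.
2θ = 60.41° or 180° − 60.41° = 119.6°, so θ = 30.20° or 59.80°.
The smaller angle is 30.20°.

30.2°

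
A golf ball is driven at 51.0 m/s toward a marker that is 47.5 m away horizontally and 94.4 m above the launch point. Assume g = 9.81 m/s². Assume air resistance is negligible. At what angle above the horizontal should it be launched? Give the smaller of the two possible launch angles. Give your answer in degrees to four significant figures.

70.07°

Trajectory: y = x tanθ − g x² (1 + tan²θ)/(2v₀²). With x = 47.5, y = 94.4, v₀ = 51.0, g = 9.81:
4.255 tan²θ − 47.5 tanθ + (98.65) = 0.
tanθ = [47.5 ± √(47.5² − 4 × 4.255 × (98.65))] / (2 × 4.255) = (47.5 ± 24.02) / 8.510, giving tanθ = 2.759 or 8.405.
θ = 70.07° or 83.22°; the smaller is 70.07°.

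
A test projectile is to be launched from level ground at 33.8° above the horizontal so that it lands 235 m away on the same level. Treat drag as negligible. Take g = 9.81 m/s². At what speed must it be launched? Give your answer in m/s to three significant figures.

Level-ground range: R = v₀² sin(2θ)/g, so v₀ = √(gR / sin 2θ).
v₀ = √(9.81 × 235 / sin 67.60°) = √(2305 / 0.9245) = √2493.5 = 49.93 m/s.

49.9 m/s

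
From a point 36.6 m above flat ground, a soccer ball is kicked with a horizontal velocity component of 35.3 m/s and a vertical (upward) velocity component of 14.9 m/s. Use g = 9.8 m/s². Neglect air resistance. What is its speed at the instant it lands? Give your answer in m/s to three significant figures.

46.7 m/s

The projectile lands when y = 36.6 + (14.90) t − ½·9.80·t² = 0. Positive root: t = (14.90 + √(14.90² + 2·9.80·36.6)) / 9.80 = (14.90 + 30.65) / 9.80 = 4.648 s.
Vertical velocity at impact: v_y = v_y0 − g t = 14.90 − 9.80 × 4.648 = −30.65 m/s.
Speed: |v| = √(vₓ² + v_y²) = √(35.30² + 30.65²) = 46.75 m/s.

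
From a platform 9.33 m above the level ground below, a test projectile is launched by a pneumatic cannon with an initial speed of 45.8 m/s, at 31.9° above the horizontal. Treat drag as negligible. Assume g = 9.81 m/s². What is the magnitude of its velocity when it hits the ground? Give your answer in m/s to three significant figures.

vₓ = 45.80 cos 31.9° = 38.88 m/s; v_y0 = 45.80 sin 31.9° = 24.20 m/s.
Vertical motion (up positive, ground at y = 0): 4.905 t² − (24.20) t − 9.33 = 0, so t = (24.20 + √(24.20² + 2·9.81·9.33)) / 9.81 = (24.20 + 27.73) / 9.81 = 5.294 s.
Vertical velocity at impact: v_y = v_y0 − g t = 24.20 − 9.81 × 5.294 = −27.73 m/s.
Speed: |v| = √(vₓ² + v_y²) = √(38.88² + 27.73²) = 47.76 m/s.

47.8 m/s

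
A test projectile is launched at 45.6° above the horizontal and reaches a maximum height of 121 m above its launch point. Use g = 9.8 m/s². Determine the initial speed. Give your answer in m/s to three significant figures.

At the peak v_y = 0, so v_y0 = √(2gH) = √(2 × 9.80 × 121) = 48.70 m/s.
v_y0 = v₀ sin θ ⇒ v₀ = 48.70 / sin 45.6° = 68.16 m/s.

68.2 m/s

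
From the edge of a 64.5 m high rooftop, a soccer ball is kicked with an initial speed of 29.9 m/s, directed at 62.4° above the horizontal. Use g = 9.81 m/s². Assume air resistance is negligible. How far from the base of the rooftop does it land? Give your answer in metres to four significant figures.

vₓ = 29.90 cos 62.4° = 13.85 m/s; v_y0 = 29.90 sin 62.4° = 26.50 m/s.
Vertical motion (up positive, ground at y = 0): 4.905 t² − (26.50) t − 64.5 = 0, so t = (26.50 + √(26.50² + 2·9.81·64.5)) / 9.81 = (26.50 + 44.36) / 9.81 = 7.223 s.
Horizontal distance: R = vₓ t = 13.85 × 7.223 = 100.1 m.

100.1 m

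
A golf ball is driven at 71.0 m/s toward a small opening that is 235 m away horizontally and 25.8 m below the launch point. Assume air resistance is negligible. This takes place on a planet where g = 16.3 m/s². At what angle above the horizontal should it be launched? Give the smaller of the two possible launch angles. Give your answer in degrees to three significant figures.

Trajectory: y = x tanθ − g x² (1 + tan²θ)/(2v₀²). With x = 235, y = −25.8, v₀ = 71.0, g = 16.3:
89.28 tan²θ − 235 tanθ + (63.48) = 0.
tanθ = [235 ± √(235² − 4 × 89.28 × (63.48))] / (2 × 89.28) = (235 ± 180.4) / 178.6, giving tanθ = 0.3056 or 2.326.
θ = 17.00° or 66.74°; the smaller is 17.00°.

17.0°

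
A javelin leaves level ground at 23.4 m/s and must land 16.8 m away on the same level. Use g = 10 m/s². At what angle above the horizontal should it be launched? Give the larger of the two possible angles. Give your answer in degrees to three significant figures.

R = v₀² sin 2θ / g gives sin 2θ = gR/v₀² = 10.0·16.8/23.4² = 0.3068.
2θ = 17.87° or 180° − 17.87° = 162.1°, so θ = 8.934° or 81.07°.
The larger angle is 81.07°.

81.1°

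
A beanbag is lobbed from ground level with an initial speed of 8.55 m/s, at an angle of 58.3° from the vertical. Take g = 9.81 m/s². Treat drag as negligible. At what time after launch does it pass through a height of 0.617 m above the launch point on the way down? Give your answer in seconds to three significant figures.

0.748 s

Horizontal component vₓ = 8.550 sin 58.3° = 7.274 m/s; vertical v_y0 = 8.550 cos 58.3° = 4.493 m/s.
Set y = v_y0 t − ½ g t² = 0.617: 4.905 t² − 4.493 t + 0.617 = 0.
t = [4.493 ± √(4.493² − 2·9.81·0.617)] / 9.81 = (4.493 ± 2.842) / 9.81, so t = 0.1682 s or t = 0.7477 s.
The descending-branch root is 0.7477 s.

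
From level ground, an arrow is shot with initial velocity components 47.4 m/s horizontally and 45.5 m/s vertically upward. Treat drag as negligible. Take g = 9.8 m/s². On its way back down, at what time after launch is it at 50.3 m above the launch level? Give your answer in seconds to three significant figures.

Set y = v_y0 t − ½ g t² = 50.3: 4.900 t² − 45.50 t + 50.3 = 0.
t = [45.50 ± √(45.50² − 2·9.80·50.3)] / 9.80 = (45.50 ± 32.93) / 9.80, so t = 1.283 s or t = 8.003 s.
The descending-branch root is 8.003 s.

8.00 s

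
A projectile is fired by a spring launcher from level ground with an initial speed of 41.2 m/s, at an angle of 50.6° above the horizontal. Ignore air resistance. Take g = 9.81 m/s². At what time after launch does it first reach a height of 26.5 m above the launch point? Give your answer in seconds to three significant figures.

vₓ = 41.20 cos 50.6° = 26.15 m/s; v_y0 = 41.20 sin 50.6° = 31.84 m/s.
Set y = v_y0 t − ½ g t² = 26.5: 4.905 t² − 31.84 t + 26.5 = 0.
Quadratic formula: t = (31.84 ± √493.64) / 9.81 = (31.84 ± 22.22) / 9.81 → t = 0.9805 s or 5.510 s.
The first (ascending) time is 0.9805 s.

0.980 s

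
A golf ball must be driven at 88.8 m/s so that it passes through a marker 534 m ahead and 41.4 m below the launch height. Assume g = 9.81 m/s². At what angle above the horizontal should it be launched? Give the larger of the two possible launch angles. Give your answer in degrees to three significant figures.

Trajectory: y = x tanθ − g x² (1 + tan²θ)/(2v₀²). With x = 534, y = −41.4, v₀ = 88.8, g = 9.81:
177.4 tan²θ − 534 tanθ + (136.0) = 0.
tanθ = [534 ± √(534² − 4 × 177.4 × (136.0))] / (2 × 177.4) = (534 ± 434.4) / 354.8, giving tanθ = 0.2808 or 2.730.
θ = 15.69° or 69.88°; the larger is 69.88°.

69.9°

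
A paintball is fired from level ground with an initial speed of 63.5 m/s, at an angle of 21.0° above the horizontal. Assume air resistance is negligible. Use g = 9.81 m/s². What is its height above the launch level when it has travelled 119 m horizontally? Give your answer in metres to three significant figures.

Resolve: vₓ = 63.50 cos 21.0° = 59.28 m/s and v_y0 = 63.50 sin 21.0° = 22.76 m/s.
At x = 119 m, t = x/vₓ = 119/59.28 = 2.007 s.
Height: y = v_y0 t − ½ g t² = 22.76 × 2.007 − 4.905 × 2.007² = 45.68 − 19.76 = 25.92 m.

25.9 m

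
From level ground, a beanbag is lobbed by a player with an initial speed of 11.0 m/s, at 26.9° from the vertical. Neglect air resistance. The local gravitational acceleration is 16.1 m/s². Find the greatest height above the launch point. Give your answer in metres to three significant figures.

Components: vₓ = 11.00 sin 26.9° = 4.977 m/s, v_y0 = 11.00 cos 26.9° = 9.810 m/s.
Maximum height: H = v_y0² / (2g) = 9.810² / (2 × 16.1) = 2.989 m.

2.99 m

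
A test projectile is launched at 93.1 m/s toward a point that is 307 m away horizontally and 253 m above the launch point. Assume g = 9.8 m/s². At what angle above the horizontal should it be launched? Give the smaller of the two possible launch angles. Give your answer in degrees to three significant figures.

52.1°

Trajectory: y = x tanθ − g x² (1 + tan²θ)/(2v₀²). With x = 307, y = 253, v₀ = 93.1, g = 9.80:
53.28 tan²θ − 307 tanθ + (306.3) = 0.
tanθ = [307 ± √(307² − 4 × 53.28 × (306.3))] / (2 × 53.28) = (307 ± 170.2) / 106.6, giving tanθ = 1.284 or 4.478.
θ = 52.08° or 77.41°; the smaller is 52.08°.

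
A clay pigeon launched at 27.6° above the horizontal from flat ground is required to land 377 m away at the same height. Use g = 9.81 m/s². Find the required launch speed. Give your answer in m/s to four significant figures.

67.11 m/s

From R = (v₀² / g) sin 2θ: v₀ = √(gR / sin 2θ).
v₀ = √(9.81 × 377 / sin 55.20°) = √(3698 / 0.8211) = √4503.9 = 67.11 m/s.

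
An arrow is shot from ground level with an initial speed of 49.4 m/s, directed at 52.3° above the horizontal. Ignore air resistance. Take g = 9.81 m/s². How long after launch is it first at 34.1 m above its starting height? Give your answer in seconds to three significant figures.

0.997 s

Resolve: vₓ = 49.40 cos 52.3° = 30.21 m/s and v_y0 = 49.40 sin 52.3° = 39.09 m/s.
Require v_y0 t − ½ g t² = 34.1, i.e. 4.905 t² − 39.09 t + 34.1 = 0.
Quadratic formula: t = (39.09 ± √858.71) / 9.81 = (39.09 ± 29.30) / 9.81 → t = 0.9972 s or 6.971 s.
The first (ascending) time is 0.9972 s.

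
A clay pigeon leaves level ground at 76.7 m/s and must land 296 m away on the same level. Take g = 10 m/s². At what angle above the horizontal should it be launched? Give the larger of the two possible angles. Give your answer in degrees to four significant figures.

74.90°

Level-ground range R = v₀² sin(2θ)/g ⇒ sin(2θ) = gR/v₀² = 10.0 × 296 / 76.7² = 0.5032.
2θ = 30.21° or 180° − 30.21° = 149.8°, so θ = 15.10° or 74.90°.
The larger angle is 74.90°.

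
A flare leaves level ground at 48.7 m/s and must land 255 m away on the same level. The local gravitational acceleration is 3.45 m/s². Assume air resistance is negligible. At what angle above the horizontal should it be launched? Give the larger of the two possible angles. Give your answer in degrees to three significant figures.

79.1°

R = v₀² sin 2θ / g gives sin 2θ = gR/v₀² = 3.45·255/48.7² = 0.3709.
2θ = 21.77° or 180° − 21.77° = 158.2°, so θ = 10.89° or 79.11°.
The larger angle is 79.11°.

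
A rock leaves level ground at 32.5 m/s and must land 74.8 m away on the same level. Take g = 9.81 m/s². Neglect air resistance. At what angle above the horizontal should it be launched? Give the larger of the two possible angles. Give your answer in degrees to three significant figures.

68.0°

R = v₀² sin 2θ / g gives sin 2θ = gR/v₀² = 9.81·74.8/32.5² = 0.6947.
2θ = 44.00° or 180° − 44.00° = 136.0°, so θ = 22.00° or 68.00°.
The larger angle is 68.00°.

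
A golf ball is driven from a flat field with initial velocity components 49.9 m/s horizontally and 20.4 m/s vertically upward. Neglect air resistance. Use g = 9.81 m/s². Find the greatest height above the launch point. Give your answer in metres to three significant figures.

21.2 m

Peak height H = v_y0² / (2g) = 416.16 / 19.62 = 21.21 m.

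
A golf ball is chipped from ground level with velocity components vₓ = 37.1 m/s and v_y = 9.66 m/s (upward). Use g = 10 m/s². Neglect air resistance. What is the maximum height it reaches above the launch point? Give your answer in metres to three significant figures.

4.67 m

Maximum height: H = v_y0² / (2g) = 9.660² / (2 × 10.0) = 4.666 m.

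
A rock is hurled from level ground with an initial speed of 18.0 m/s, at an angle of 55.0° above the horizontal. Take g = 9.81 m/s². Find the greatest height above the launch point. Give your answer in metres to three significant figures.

11.1 m

vₓ = 18.00 cos 55.0° = 10.32 m/s; v_y0 = 18.00 sin 55.0° = 14.74 m/s.
At the apex v_y = 0, so H = v_y0²/(2g) = 14.74²/19.62 = 11.08 m.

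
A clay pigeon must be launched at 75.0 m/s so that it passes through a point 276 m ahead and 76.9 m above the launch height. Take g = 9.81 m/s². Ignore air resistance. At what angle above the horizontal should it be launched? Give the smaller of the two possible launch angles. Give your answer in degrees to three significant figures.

Trajectory: y = x tanθ − g x² (1 + tan²θ)/(2v₀²). With x = 276, y = 76.9, v₀ = 75.0, g = 9.81:
66.43 tan²θ − 276 tanθ + (143.3) = 0.
tanθ = [276 ± √(276² − 4 × 66.43 × (143.3))] / (2 × 66.43) = (276 ± 195.2) / 132.9, giving tanθ = 0.6084 or 3.547.
θ = 31.32° or 74.25°; the smaller is 31.32°.

31.3°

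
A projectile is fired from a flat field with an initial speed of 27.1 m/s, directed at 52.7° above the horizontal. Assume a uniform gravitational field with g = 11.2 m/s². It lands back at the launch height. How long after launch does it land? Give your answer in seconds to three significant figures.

vₓ = 27.10 cos 52.7° = 16.42 m/s; v_y0 = 27.10 sin 52.7° = 21.56 m/s.
It returns to y = 0 when t = 2 v_y0 / g = 2(21.56)/11.2 = 3.850 s.

3.85 s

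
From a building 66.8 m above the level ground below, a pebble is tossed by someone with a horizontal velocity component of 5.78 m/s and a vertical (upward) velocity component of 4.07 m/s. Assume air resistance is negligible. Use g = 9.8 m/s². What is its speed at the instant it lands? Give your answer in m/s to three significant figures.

36.9 m/s

With up positive and y = 0 at the ground: y(t) = 66.8 + (4.070) t − 4.900 t². Setting y = 0 and taking the positive root: t = [4.070 + √(4.070² + 2·9.80·66.8)] / 9.80 = (4.070 + 36.41) / 9.80 = 4.131 s.
Vertical velocity at impact: v_y = v_y0 − g t = 4.070 − 9.80 × 4.131 = −36.41 m/s.
Speed: |v| = √(vₓ² + v_y²) = √(5.780² + 36.41²) = 36.87 m/s.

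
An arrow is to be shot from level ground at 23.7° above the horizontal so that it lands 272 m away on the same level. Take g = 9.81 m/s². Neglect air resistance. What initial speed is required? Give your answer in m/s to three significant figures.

On level ground R = v₀² sin 2θ / g ⇒ v₀ = √(gR / sin 2θ).
v₀ = √(9.81 × 272 / sin 47.40°) = √(2668 / 0.7361) = √3625.0 = 60.21 m/s.

60.2 m/s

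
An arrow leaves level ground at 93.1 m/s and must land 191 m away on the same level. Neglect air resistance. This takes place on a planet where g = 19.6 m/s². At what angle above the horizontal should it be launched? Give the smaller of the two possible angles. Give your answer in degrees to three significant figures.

12.8°

From R = (v₀²/g) sin 2θ: sin 2θ = 19.6 × 191 / 8667.6 = 0.4319.
2θ = 25.59° or 180° − 25.59° = 154.4°, so θ = 12.79° or 77.21°.
The smaller angle is 12.79°.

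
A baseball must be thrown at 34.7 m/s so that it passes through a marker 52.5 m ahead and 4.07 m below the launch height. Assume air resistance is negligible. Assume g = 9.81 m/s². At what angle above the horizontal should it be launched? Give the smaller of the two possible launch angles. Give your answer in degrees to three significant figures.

8.00°

Trajectory: y = x tanθ − g x² (1 + tan²θ)/(2v₀²). With x = 52.5, y = −4.07, v₀ = 34.7, g = 9.81:
11.23 tan²θ − 52.5 tanθ + (7.158) = 0.
tanθ = [52.5 ± √(52.5² − 4 × 11.23 × (7.158))] / (2 × 11.23) = (52.5 ± 49.34) / 22.46, giving tanθ = 0.1406 or 4.535.
θ = 8.001° or 77.57°; the smaller is 8.001°.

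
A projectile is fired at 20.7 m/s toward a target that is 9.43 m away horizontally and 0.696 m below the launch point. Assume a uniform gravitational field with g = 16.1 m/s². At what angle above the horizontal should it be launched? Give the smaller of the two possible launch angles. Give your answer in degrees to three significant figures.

Trajectory: y = x tanθ − g x² (1 + tan²θ)/(2v₀²). With x = 9.43, y = −0.696, v₀ = 20.7, g = 16.1:
1.671 tan²θ − 9.43 tanθ + (0.9746) = 0.
tanθ = [9.43 ± √(9.43² − 4 × 1.671 × (0.9746))] / (2 × 1.671) = (9.43 ± 9.078) / 3.341, giving tanθ = 0.1053 or 5.539.
θ = 6.012° or 79.77°; the smaller is 6.012°.

6.01°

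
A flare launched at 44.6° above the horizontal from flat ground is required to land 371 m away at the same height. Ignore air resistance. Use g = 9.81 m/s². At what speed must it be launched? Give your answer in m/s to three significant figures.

On level ground R = v₀² sin 2θ / g ⇒ v₀ = √(gR / sin 2θ).
v₀ = √(9.81 × 371 / sin 89.20°) = √(3640 / 0.9999) = √3639.9 = 60.33 m/s.

60.3 m/s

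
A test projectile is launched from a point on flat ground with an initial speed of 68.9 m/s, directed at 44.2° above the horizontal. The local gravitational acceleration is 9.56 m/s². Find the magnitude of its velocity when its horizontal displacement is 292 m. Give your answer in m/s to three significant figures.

50.1 m/s

vₓ = 68.90 cos 44.2° = 49.40 m/s; v_y0 = 68.90 sin 44.2° = 48.03 m/s.
x = vₓ t ⇒ t = 292/49.40 = 5.912 s.
Vertical velocity there: v_y = v_y0 − g t = 48.03 − 9.56 × 5.912 = −8.479 m/s.
Speed: √(vₓ² + v_y²) = √(49.40² + 8.479²) = 50.12 m/s.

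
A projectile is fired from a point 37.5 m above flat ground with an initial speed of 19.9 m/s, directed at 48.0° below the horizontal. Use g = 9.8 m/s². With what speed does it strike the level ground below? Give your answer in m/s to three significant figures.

33.6 m/s

Components: vₓ = 19.90 cos 48.0° = 13.32 m/s, v_y0 = −14.79 m/s (downward).
The projectile lands when y = 37.5 + (−14.79) t − ½·9.80·t² = 0. Positive root: t = (−14.79 + √(14.79² + 2·9.80·37.5)) / 9.80 = (−14.79 + 30.88) / 9.80 = 1.642 s.
Vertical velocity at impact: v_y = v_y0 − g t = −14.79 − 9.80 × 1.642 = −30.88 m/s.
Speed: |v| = √(vₓ² + v_y²) = √(13.32² + 30.88²) = 33.63 m/s.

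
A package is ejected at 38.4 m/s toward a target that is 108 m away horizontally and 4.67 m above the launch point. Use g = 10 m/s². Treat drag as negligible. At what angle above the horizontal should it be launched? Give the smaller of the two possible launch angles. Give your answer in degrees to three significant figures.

Trajectory: y = x tanθ − g x² (1 + tan²θ)/(2v₀²). With x = 108, y = 4.67, v₀ = 38.4, g = 10.0:
39.55 tan²θ − 108 tanθ + (44.22) = 0.
tanθ = [108 ± √(108² − 4 × 39.55 × (44.22))] / (2 × 39.55) = (108 ± 68.32) / 79.10, giving tanθ = 0.5016 or 2.229.
θ = 26.64° or 65.84°; the smaller is 26.64°.

26.6°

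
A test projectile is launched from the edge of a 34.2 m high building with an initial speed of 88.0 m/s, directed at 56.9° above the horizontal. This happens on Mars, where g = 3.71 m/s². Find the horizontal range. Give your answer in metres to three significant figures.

vₓ = 88.00 cos 56.9° = 48.06 m/s; v_y0 = 88.00 sin 56.9° = 73.72 m/s.
Vertical motion (up positive, ground at y = 0): 1.855 t² − (73.72) t − 34.2 = 0, so t = (73.72 + √(73.72² + 2·3.71·34.2)) / 3.71 = (73.72 + 75.42) / 3.71 = 40.20 s.
Horizontal distance: R = vₓ t = 48.06 × 40.20 = 1932 m.

1930 m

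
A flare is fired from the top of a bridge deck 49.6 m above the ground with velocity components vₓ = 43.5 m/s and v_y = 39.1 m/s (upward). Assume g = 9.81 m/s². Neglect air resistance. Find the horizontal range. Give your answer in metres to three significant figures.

395 m

With up positive and y = 0 at the ground: y(t) = 49.6 + (39.10) t − 4.905 t². Setting y = 0 and taking the positive root: t = [39.10 + √(39.10² + 2·9.81·49.6)] / 9.81 = (39.10 + 50.02) / 9.81 = 9.085 s.
Horizontal distance: R = vₓ t = 43.50 × 9.085 = 395.2 m.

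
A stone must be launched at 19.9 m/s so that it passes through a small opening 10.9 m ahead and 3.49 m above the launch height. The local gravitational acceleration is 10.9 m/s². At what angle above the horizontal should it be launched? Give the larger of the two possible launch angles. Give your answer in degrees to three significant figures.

80.8°

Trajectory: y = x tanθ − g x² (1 + tan²θ)/(2v₀²). With x = 10.9, y = 3.49, v₀ = 19.9, g = 10.9:
1.635 tan²θ − 10.9 tanθ + (5.125) = 0.
tanθ = [10.9 ± √(10.9² − 4 × 1.635 × (5.125))] / (2 × 1.635) = (10.9 ± 9.235) / 3.270, giving tanθ = 0.5091 or 6.157.
θ = 26.98° or 80.78°; the larger is 80.78°.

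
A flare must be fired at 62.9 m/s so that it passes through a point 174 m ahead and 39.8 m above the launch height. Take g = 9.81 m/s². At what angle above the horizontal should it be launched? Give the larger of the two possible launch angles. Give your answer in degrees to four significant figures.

Trajectory: y = x tanθ − g x² (1 + tan²θ)/(2v₀²). With x = 174, y = 39.8, v₀ = 62.9, g = 9.81:
37.53 tan²θ − 174 tanθ + (77.33) = 0.
tanθ = [174 ± √(174² − 4 × 37.53 × (77.33))] / (2 × 37.53) = (174 ± 136.6) / 75.07, giving tanθ = 0.4979 or 4.138.
θ = 26.47° or 76.41°; the larger is 76.41°.

76.41°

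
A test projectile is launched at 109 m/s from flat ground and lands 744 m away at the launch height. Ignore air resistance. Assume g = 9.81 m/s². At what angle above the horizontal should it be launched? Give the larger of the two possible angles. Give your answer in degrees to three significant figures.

From R = (v₀²/g) sin 2θ: sin 2θ = 9.81 × 744 / 11881 = 0.6143.
2θ = 37.90° or 180° − 37.90° = 142.1°, so θ = 18.95° or 71.05°.
The larger angle is 71.05°.

71.0°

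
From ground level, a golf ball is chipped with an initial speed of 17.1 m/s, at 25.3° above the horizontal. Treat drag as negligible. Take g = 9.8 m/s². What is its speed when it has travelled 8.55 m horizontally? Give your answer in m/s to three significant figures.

15.6 m/s

Horizontal component vₓ = 17.10 cos 25.3° = 15.46 m/s; vertical v_y0 = 17.10 sin 25.3° = 7.308 m/s.
At x = 8.55 m, t = x/vₓ = 8.55/15.46 = 0.5530 s.
Vertical velocity there: v_y = v_y0 − g t = 7.308 − 9.80 × 0.5530 = 1.888 m/s.
Speed: √(vₓ² + v_y²) = √(15.46² + 1.888²) = 15.57 m/s.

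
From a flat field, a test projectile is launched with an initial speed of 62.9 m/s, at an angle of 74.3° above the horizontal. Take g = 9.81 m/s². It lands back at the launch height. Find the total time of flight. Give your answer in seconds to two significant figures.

12 s

Components: vₓ = 62.90 cos 74.3° = 17.02 m/s, v_y0 = 62.90 sin 74.3° = 60.55 m/s.
Landing at launch height ⇒ T = 2 v_y0 / g = 2 × 60.55 / 9.81 = 12.35 s.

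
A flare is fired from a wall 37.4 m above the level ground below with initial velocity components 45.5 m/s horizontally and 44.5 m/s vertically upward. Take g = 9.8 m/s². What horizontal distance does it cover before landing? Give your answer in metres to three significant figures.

With up positive and y = 0 at the ground: y(t) = 37.4 + (44.50) t − 4.900 t². Setting y = 0 and taking the positive root: t = [44.50 + √(44.50² + 2·9.80·37.4)] / 9.80 = (44.50 + 52.09) / 9.80 = 9.856 s.
Horizontal distance: R = vₓ t = 45.50 × 9.856 = 448.5 m.

448 m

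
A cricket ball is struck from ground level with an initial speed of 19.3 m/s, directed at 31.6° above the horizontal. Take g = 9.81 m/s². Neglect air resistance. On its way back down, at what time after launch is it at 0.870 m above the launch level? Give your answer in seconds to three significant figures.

vₓ = 19.30 cos 31.6° = 16.44 m/s; v_y0 = 19.30 sin 31.6° = 10.11 m/s.
Height y(t) = 10.11 t − 4.905 t² = 0.870 gives 4.905 t² − 10.11 t + 0.870 = 0.
t = [10.11 ± √(10.11² − 2·9.81·0.870)] / 9.81 = (10.11 ± 9.230) / 9.81, so t = 0.08995 s or t = 1.972 s.
The descending-branch root is 1.972 s.

1.97 s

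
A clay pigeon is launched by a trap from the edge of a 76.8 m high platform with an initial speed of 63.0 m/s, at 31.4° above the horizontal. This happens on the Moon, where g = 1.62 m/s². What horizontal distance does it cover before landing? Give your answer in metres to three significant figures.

vₓ = 63.00 cos 31.4° = 53.77 m/s; v_y0 = 63.00 sin 31.4° = 32.82 m/s.
Vertical motion (up positive, ground at y = 0): 0.8100 t² − (32.82) t − 76.8 = 0, so t = (32.82 + √(32.82² + 2·1.62·76.8)) / 1.62 = (32.82 + 36.42) / 1.62 = 42.74 s.
Horizontal distance: R = vₓ t = 53.77 × 42.74 = 2298 m.

2300 m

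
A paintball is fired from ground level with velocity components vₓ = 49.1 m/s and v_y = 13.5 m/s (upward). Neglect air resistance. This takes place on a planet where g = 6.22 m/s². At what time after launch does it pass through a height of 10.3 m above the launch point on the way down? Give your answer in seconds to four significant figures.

Set y = v_y0 t − ½ g t² = 10.3: 3.110 t² − 13.50 t + 10.3 = 0.
t = [13.50 ± √(13.50² − 2·6.22·10.3)] / 6.22 = (13.50 ± 7.356) / 6.22, so t = 0.9877 s or t = 3.353 s.
The descending-branch root is 3.353 s.

3.353 s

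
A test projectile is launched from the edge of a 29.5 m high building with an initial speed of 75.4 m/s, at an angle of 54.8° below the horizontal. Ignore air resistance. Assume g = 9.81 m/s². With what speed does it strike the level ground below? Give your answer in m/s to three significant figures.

79.1 m/s

Resolve: vₓ = 75.40 cos 54.8° = 43.46 m/s and v_y0 = −61.61 m/s (downward).
With up positive and y = 0 at the ground: y(t) = 29.5 + (−61.61) t − 4.905 t². Setting y = 0 and taking the positive root: t = [−61.61 + √(61.61² + 2·9.81·29.5)] / 9.81 = (−61.61 + 66.14) / 9.81 = 0.4618 s.
Vertical velocity at impact: v_y = v_y0 − g t = −61.61 − 9.81 × 0.4618 = −66.14 m/s.
Speed: |v| = √(vₓ² + v_y²) = √(43.46² + 66.14²) = 79.15 m/s.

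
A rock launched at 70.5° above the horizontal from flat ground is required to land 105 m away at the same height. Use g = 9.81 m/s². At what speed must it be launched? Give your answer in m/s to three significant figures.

From R = (v₀² / g) sin 2θ: v₀ = √(gR / sin 2θ).
v₀ = √(9.81 × 105 / sin 141.0°) = √(1030 / 0.6293) = √1636.8 = 40.46 m/s.

40.5 m/s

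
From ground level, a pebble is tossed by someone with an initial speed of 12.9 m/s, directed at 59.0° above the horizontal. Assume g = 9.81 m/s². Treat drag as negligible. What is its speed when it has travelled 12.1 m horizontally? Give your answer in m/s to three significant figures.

Horizontal component vₓ = 12.90 cos 59.0° = 6.644 m/s; vertical v_y0 = 12.90 sin 59.0° = 11.06 m/s.
x = vₓ t ⇒ t = 12.1/6.644 = 1.821 s.
Vertical velocity there: v_y = v_y0 − g t = 11.06 − 9.81 × 1.821 = −6.808 m/s.
Speed: √(vₓ² + v_y²) = √(6.644² + 6.808²) = 9.513 m/s.

9.51 m/s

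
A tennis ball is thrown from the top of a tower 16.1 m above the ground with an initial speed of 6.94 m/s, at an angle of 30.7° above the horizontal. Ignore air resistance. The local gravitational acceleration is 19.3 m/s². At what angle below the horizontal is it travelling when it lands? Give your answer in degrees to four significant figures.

76.67°

Components: vₓ = 6.940 cos 30.7° = 5.967 m/s, v_y0 = 6.940 sin 30.7° = 3.543 m/s.
Vertical motion (up positive, ground at y = 0): 9.650 t² − (3.543) t − 16.1 = 0, so t = (3.543 + √(3.543² + 2·19.3·16.1)) / 19.3 = (3.543 + 25.18) / 19.3 = 1.488 s.
At impact: v_y = v_y0 − g t = −25.18 m/s; vₓ = 5.967 m/s.
Angle below horizontal: arctan(|v_y|/vₓ) = arctan(25.18/5.967) = 76.67°.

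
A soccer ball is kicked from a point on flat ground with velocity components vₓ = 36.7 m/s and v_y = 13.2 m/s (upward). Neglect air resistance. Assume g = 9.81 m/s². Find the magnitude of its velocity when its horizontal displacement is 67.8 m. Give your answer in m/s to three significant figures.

x = vₓ t ⇒ t = 67.8/36.70 = 1.847 s.
Vertical velocity there: v_y = v_y0 − g t = 13.20 − 9.81 × 1.847 = −4.923 m/s.
Speed: √(vₓ² + v_y²) = √(36.70² + 4.923²) = 37.03 m/s.

37.0 m/s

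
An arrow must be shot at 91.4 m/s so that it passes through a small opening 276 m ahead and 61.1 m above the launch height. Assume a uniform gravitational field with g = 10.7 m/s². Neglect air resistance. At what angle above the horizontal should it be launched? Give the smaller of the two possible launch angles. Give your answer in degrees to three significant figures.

Trajectory: y = x tanθ − g x² (1 + tan²θ)/(2v₀²). With x = 276, y = 61.1, v₀ = 91.4, g = 10.7:
48.78 tan²θ − 276 tanθ + (109.9) = 0.
tanθ = [276 ± √(276² − 4 × 48.78 × (109.9))] / (2 × 48.78) = (276 ± 234.0) / 97.57, giving tanθ = 0.4310 or 5.227.
θ = 23.31° or 79.17°; the smaller is 23.31°.

23.3°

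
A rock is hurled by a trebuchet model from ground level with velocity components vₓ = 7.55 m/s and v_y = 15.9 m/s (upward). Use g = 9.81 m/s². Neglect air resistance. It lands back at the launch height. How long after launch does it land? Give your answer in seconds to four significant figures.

3.242 s

Time of flight on level ground: T = 2 v_y0 / g = 2 × 15.90 / 9.81 = 3.242 s.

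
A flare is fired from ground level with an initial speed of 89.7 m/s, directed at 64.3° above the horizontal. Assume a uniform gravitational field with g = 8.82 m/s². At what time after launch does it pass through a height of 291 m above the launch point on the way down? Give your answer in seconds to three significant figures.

vₓ = 89.70 cos 64.3° = 38.90 m/s; v_y0 = 89.70 sin 64.3° = 80.83 m/s.
Require v_y0 t − ½ g t² = 291, i.e. 4.410 t² − 80.83 t + 291 = 0.
t = [80.83 ± √(80.83² − 2·8.82·291)] / 8.82 = (80.83 ± 37.41) / 8.82, so t = 4.922 s or t = 13.41 s.
The descending-branch root is 13.41 s.

13.4 s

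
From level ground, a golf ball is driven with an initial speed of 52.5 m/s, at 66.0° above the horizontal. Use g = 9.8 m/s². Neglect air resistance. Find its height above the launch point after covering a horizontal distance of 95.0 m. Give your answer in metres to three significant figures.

Horizontal component vₓ = 52.50 cos 66.0° = 21.35 m/s; vertical v_y0 = 52.50 sin 66.0° = 47.96 m/s.
At x = 95.0 m, t = x/vₓ = 95.0/21.35 = 4.449 s.
Height: y = v_y0 t − ½ g t² = 47.96 × 4.449 − 4.900 × 4.449² = 213.4 − 96.98 = 116.4 m.

116 m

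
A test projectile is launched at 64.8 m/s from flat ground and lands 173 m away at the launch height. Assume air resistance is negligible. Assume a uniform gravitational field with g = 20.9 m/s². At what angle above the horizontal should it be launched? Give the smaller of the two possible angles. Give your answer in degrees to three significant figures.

From R = (v₀²/g) sin 2θ: sin 2θ = 20.9 × 173 / 4199.0 = 0.8611.
2θ = 59.44° or 180° − 59.44° = 120.6°, so θ = 29.72° or 60.28°.
The smaller angle is 29.72°.

29.7°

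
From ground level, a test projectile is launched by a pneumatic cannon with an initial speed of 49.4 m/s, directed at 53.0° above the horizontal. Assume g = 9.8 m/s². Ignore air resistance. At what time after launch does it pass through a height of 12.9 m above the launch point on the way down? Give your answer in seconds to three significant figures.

Components: vₓ = 49.40 cos 53.0° = 29.73 m/s, v_y0 = 49.40 sin 53.0° = 39.45 m/s.
Set y = v_y0 t − ½ g t² = 12.9: 4.900 t² − 39.45 t + 12.9 = 0.
Quadratic formula: t = (39.45 ± √1303.7) / 9.80 = (39.45 ± 36.11) / 9.80 → t = 0.3415 s or 7.710 s.
The descending-branch root is 7.710 s.

7.71 s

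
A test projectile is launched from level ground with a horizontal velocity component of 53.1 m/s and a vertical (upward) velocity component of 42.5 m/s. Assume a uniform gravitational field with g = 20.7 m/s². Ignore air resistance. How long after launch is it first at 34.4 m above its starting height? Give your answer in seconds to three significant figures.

Set y = v_y0 t − ½ g t² = 34.4: 10.35 t² − 42.50 t + 34.4 = 0.
t = [42.50 ± √(42.50² − 2·20.7·34.4)] / 20.7 = (42.50 ± 19.55) / 20.7, so t = 1.109 s or t = 2.997 s.
The first (ascending) time is 1.109 s.

1.11 s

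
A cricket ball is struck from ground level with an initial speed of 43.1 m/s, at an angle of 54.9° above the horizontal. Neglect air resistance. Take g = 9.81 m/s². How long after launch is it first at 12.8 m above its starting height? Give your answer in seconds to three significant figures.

0.383 s

vₓ = 43.10 cos 54.9° = 24.78 m/s; v_y0 = 43.10 sin 54.9° = 35.26 m/s.
Height y(t) = 35.26 t − 4.905 t² = 12.8 gives 4.905 t² − 35.26 t + 12.8 = 0.
Quadratic formula: t = (35.26 ± √992.29) / 9.81 = (35.26 ± 31.50) / 9.81 → t = 0.3834 s or 6.806 s.
The first (ascending) time is 0.3834 s.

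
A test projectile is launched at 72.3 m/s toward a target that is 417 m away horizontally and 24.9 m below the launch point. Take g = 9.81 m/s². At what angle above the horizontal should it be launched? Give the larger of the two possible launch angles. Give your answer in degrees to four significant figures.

65.20°

Trajectory: y = x tanθ − g x² (1 + tan²θ)/(2v₀²). With x = 417, y = −24.9, v₀ = 72.3, g = 9.81:
163.2 tan²θ − 417 tanθ + (138.3) = 0.
tanθ = [417 ± √(417² − 4 × 163.2 × (138.3))] / (2 × 163.2) = (417 ± 289.2) / 326.3, giving tanθ = 0.3916 or 2.164.
θ = 21.38° or 65.20°; the larger is 65.20°.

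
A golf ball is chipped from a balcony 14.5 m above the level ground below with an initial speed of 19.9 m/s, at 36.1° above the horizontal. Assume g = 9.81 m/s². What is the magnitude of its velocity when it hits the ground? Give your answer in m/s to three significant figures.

26.1 m/s

Horizontal component vₓ = 19.90 cos 36.1° = 16.08 m/s; vertical v_y0 = 19.90 sin 36.1° = 11.73 m/s.
Vertical motion (up positive, ground at y = 0): 4.905 t² − (11.73) t − 14.5 = 0, so t = (11.73 + √(11.73² + 2·9.81·14.5)) / 9.81 = (11.73 + 20.54) / 9.81 = 3.289 s.
Vertical velocity at impact: v_y = v_y0 − g t = 11.73 − 9.81 × 3.289 = −20.54 m/s.
Speed: |v| = √(vₓ² + v_y²) = √(16.08² + 20.54²) = 26.09 m/s.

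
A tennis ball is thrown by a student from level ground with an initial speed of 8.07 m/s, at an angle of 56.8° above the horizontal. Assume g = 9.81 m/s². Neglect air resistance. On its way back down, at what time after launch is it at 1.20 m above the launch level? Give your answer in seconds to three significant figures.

1.17 s

Horizontal component vₓ = 8.070 cos 56.8° = 4.419 m/s; vertical v_y0 = 8.070 sin 56.8° = 6.753 m/s.
Require v_y0 t − ½ g t² = 1.20, i.e. 4.905 t² − 6.753 t + 1.20 = 0.
Quadratic formula: t = (6.753 ± √22.055) / 9.81 = (6.753 ± 4.696) / 9.81 → t = 0.2096 s or 1.167 s.
The descending-branch root is 1.167 s.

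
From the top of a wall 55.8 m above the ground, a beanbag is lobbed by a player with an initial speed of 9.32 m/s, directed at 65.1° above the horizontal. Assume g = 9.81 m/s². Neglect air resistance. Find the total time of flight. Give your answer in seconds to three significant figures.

4.34 s

vₓ = 9.320 cos 65.1° = 3.924 m/s; v_y0 = 9.320 sin 65.1° = 8.454 m/s.
Vertical motion (up positive, ground at y = 0): 4.905 t² − (8.454) t − 55.8 = 0, so t = (8.454 + √(8.454² + 2·9.81·55.8)) / 9.81 = (8.454 + 34.15) / 9.81 = 4.343 s.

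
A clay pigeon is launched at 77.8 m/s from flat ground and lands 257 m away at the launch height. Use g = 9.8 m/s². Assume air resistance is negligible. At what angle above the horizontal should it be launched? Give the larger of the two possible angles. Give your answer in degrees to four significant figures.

R = v₀² sin 2θ / g gives sin 2θ = gR/v₀² = 9.80·257/77.8² = 0.4161.
2θ = 24.59° or 180° − 24.59° = 155.4°, so θ = 12.29° or 77.71°.
The larger angle is 77.71°.

77.71°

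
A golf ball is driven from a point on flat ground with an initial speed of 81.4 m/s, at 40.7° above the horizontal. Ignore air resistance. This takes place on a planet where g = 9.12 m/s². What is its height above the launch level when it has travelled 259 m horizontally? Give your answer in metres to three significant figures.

142 m

Horizontal component vₓ = 81.40 cos 40.7° = 61.71 m/s; vertical v_y0 = 81.40 sin 40.7° = 53.08 m/s.
x = vₓ t ⇒ t = 259/61.71 = 4.197 s.
Height: y = v_y0 t − ½ g t² = 53.08 × 4.197 − 4.560 × 4.197² = 222.8 − 80.32 = 142.5 m.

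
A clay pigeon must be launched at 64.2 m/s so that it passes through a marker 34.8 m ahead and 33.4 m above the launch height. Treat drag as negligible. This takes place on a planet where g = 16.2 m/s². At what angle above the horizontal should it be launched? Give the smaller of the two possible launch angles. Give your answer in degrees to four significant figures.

Trajectory: y = x tanθ − g x² (1 + tan²θ)/(2v₀²). With x = 34.8, y = 33.4, v₀ = 64.2, g = 16.2:
2.380 tan²θ − 34.8 tanθ + (35.78) = 0.
tanθ = [34.8 ± √(34.8² − 4 × 2.380 × (35.78))] / (2 × 2.380) = (34.8 ± 29.50) / 4.760, giving tanθ = 1.113 or 13.51.
θ = 48.06° or 85.77°; the smaller is 48.06°.

48.06°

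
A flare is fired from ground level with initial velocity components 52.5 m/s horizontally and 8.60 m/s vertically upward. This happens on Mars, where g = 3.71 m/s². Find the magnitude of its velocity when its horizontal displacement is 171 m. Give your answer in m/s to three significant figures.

Time to reach x = 171 m: t = x/vₓ = 171/52.50 = 3.257 s.
Vertical velocity there: v_y = v_y0 − g t = 8.600 − 3.71 × 3.257 = −3.484 m/s.
Speed: √(vₓ² + v_y²) = √(52.50² + 3.484²) = 52.62 m/s.

52.6 m/s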